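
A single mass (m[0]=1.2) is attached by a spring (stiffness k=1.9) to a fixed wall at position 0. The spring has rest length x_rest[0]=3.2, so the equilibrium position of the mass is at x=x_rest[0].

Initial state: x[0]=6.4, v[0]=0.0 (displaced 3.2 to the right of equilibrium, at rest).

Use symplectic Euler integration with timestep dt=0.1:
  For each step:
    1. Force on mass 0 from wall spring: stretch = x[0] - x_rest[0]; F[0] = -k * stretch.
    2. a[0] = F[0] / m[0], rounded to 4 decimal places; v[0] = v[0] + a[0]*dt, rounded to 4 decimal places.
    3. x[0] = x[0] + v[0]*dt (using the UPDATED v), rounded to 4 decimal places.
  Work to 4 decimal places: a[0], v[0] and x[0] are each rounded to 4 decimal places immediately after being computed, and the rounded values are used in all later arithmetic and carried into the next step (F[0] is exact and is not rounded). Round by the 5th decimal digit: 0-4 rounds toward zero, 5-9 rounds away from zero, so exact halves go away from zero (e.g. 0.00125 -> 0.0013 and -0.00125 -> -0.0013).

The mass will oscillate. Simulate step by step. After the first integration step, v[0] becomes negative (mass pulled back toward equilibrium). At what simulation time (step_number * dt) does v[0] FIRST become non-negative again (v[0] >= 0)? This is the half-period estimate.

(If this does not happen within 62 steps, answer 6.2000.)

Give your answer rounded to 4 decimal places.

Step 0: x=[6.4000] v=[0.0000]
Step 1: x=[6.3493] v=[-0.5067]
Step 2: x=[6.2488] v=[-1.0053]
Step 3: x=[6.1000] v=[-1.4880]
Step 4: x=[5.9053] v=[-1.9472]
Step 5: x=[5.6678] v=[-2.3755]
Step 6: x=[5.3912] v=[-2.7662]
Step 7: x=[5.0799] v=[-3.1131]
Step 8: x=[4.7388] v=[-3.4108]
Step 9: x=[4.3734] v=[-3.6544]
Step 10: x=[3.9894] v=[-3.8402]
Step 11: x=[3.5929] v=[-3.9652]
Step 12: x=[3.1902] v=[-4.0274]
Step 13: x=[2.7876] v=[-4.0259]
Step 14: x=[2.3915] v=[-3.9606]
Step 15: x=[2.0082] v=[-3.8326]
Step 16: x=[1.6438] v=[-3.6439]
Step 17: x=[1.3041] v=[-3.3975]
Step 18: x=[0.9944] v=[-3.0973]
Step 19: x=[0.7196] v=[-2.7481]
Step 20: x=[0.4841] v=[-2.3554]
Step 21: x=[0.2916] v=[-1.9254]
Step 22: x=[0.1451] v=[-1.4649]
Step 23: x=[0.0470] v=[-0.9812]
Step 24: x=[-0.0012] v=[-0.4820]
Step 25: x=[0.0013] v=[0.0249]
First v>=0 after going negative at step 25, time=2.5000

Answer: 2.5000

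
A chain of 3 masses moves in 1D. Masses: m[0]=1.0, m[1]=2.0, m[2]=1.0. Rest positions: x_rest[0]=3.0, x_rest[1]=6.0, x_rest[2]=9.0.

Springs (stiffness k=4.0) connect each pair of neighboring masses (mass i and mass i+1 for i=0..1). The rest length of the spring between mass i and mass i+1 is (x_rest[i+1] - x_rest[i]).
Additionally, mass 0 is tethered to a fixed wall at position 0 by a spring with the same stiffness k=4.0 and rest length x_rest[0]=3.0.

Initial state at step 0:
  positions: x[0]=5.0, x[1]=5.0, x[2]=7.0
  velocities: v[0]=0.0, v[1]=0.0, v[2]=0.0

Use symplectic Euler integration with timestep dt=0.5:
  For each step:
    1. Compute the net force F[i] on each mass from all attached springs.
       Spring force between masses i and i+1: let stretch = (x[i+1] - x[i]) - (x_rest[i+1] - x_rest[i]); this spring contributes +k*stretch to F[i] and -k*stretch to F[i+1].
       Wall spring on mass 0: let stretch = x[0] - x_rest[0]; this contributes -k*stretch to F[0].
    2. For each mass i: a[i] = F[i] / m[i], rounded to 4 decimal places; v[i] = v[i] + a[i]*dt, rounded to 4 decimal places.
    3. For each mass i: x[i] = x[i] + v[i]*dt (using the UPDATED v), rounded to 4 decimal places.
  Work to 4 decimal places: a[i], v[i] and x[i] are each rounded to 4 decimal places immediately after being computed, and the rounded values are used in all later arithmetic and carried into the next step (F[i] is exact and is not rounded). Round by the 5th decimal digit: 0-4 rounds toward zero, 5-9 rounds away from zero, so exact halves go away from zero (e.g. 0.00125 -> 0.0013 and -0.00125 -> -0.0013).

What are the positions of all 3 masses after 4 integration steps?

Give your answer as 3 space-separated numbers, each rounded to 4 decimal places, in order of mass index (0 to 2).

Step 0: x=[5.0000 5.0000 7.0000] v=[0.0000 0.0000 0.0000]
Step 1: x=[0.0000 6.0000 8.0000] v=[-10.0000 2.0000 2.0000]
Step 2: x=[1.0000 5.0000 10.0000] v=[2.0000 -2.0000 4.0000]
Step 3: x=[5.0000 4.5000 10.0000] v=[8.0000 -1.0000 0.0000]
Step 4: x=[3.5000 7.0000 7.5000] v=[-3.0000 5.0000 -5.0000]

Answer: 3.5000 7.0000 7.5000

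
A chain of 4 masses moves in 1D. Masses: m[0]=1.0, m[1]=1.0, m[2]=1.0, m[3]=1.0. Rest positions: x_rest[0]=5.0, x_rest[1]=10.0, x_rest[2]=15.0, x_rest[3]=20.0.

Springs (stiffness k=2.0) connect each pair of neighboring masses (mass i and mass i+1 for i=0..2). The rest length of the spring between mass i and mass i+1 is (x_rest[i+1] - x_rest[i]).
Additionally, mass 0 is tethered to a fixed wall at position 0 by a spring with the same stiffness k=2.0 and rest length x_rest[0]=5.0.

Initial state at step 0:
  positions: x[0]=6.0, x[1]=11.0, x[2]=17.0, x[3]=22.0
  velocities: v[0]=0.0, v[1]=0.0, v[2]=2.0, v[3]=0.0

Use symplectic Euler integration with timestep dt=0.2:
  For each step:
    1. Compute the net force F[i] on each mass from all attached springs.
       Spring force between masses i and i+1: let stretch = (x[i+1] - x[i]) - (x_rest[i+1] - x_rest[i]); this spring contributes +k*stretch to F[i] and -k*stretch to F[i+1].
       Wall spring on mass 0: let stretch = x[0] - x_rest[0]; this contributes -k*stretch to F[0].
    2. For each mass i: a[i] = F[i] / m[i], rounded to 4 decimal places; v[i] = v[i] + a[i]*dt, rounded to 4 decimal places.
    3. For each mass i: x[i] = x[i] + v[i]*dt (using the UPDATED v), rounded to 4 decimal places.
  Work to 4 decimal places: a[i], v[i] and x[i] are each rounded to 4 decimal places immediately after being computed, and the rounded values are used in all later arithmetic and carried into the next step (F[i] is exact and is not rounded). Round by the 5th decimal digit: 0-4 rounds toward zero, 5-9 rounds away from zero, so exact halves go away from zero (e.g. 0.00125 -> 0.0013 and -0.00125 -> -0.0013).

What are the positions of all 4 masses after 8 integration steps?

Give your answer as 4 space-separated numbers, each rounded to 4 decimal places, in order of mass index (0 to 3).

Step 0: x=[6.0000 11.0000 17.0000 22.0000] v=[0.0000 0.0000 2.0000 0.0000]
Step 1: x=[5.9200 11.0800 17.3200 22.0000] v=[-0.4000 0.4000 1.6000 0.0000]
Step 2: x=[5.7792 11.2464 17.5152 22.0256] v=[-0.7040 0.8320 0.9760 0.1280]
Step 3: x=[5.6134 11.4769 17.5697 22.0904] v=[-0.8288 1.1526 0.2726 0.3238]
Step 4: x=[5.4676 11.7258 17.4985 22.1935] v=[-0.7288 1.2443 -0.3562 0.5155]
Step 5: x=[5.3851 11.9358 17.3410 22.3210] v=[-0.4126 1.0501 -0.7873 0.6375]
Step 6: x=[5.3958 12.0542 17.1495 22.4501] v=[0.0536 0.5919 -0.9574 0.6455]
Step 7: x=[5.5075 12.0475 16.9744 22.5552] v=[0.5586 -0.0333 -0.8753 0.5253]
Step 8: x=[5.7018 11.9118 16.8517 22.6138] v=[0.9716 -0.6785 -0.6137 0.2930]

Answer: 5.7018 11.9118 16.8517 22.6138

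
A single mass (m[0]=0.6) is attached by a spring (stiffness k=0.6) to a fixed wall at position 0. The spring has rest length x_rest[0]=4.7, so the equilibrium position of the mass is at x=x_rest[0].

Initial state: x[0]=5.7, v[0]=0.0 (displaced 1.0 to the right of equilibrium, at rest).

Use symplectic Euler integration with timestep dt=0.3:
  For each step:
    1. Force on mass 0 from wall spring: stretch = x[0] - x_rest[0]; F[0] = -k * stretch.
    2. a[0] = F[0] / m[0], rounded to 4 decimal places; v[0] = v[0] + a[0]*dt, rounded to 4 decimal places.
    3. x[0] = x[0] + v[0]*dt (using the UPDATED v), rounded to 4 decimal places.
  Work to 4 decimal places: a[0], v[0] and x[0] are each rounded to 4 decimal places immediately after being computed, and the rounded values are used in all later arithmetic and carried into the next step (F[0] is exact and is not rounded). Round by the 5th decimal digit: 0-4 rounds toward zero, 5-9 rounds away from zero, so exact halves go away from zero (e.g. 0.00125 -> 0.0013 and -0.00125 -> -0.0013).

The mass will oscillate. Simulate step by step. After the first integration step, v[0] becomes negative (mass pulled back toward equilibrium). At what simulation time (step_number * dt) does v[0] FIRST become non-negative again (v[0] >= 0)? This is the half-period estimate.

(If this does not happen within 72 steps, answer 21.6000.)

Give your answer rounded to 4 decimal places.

Answer: 3.3000

Derivation:
Step 0: x=[5.7000] v=[0.0000]
Step 1: x=[5.6100] v=[-0.3000]
Step 2: x=[5.4381] v=[-0.5730]
Step 3: x=[5.1998] v=[-0.7944]
Step 4: x=[4.9165] v=[-0.9443]
Step 5: x=[4.6137] v=[-1.0093]
Step 6: x=[4.3187] v=[-0.9834]
Step 7: x=[4.0580] v=[-0.8690]
Step 8: x=[3.8551] v=[-0.6764]
Step 9: x=[3.7282] v=[-0.4229]
Step 10: x=[3.6888] v=[-0.1314]
Step 11: x=[3.7404] v=[0.1720]
First v>=0 after going negative at step 11, time=3.3000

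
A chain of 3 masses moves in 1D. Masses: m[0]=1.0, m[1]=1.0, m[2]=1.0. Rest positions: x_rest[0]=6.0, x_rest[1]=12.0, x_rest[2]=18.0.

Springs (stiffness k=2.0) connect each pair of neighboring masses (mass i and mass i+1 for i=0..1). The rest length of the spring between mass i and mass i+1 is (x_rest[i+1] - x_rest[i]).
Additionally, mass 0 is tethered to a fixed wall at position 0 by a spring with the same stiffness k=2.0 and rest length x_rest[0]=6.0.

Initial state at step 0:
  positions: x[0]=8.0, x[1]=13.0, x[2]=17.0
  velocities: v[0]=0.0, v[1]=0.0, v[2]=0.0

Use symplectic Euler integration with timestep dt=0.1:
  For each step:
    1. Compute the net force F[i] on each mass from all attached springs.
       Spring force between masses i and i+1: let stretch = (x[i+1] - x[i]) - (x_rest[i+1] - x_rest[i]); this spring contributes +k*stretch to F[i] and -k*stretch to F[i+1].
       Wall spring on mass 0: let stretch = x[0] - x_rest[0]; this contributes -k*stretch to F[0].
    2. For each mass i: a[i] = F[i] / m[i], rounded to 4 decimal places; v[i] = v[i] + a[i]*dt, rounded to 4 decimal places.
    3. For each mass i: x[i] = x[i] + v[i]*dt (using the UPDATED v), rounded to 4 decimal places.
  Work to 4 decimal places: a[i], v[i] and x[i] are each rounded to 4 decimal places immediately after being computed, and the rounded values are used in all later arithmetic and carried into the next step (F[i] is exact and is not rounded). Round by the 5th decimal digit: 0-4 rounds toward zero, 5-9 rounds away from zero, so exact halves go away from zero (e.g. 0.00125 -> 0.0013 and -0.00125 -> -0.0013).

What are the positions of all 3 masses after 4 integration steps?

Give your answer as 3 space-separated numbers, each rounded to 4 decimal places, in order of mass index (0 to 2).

Answer: 7.4295 12.8060 17.3822

Derivation:
Step 0: x=[8.0000 13.0000 17.0000] v=[0.0000 0.0000 0.0000]
Step 1: x=[7.9400 12.9800 17.0400] v=[-0.6000 -0.2000 0.4000]
Step 2: x=[7.8220 12.9404 17.1188] v=[-1.1800 -0.3960 0.7880]
Step 3: x=[7.6499 12.8820 17.2340] v=[-1.7207 -0.5840 1.1523]
Step 4: x=[7.4295 12.8060 17.3822] v=[-2.2043 -0.7600 1.4819]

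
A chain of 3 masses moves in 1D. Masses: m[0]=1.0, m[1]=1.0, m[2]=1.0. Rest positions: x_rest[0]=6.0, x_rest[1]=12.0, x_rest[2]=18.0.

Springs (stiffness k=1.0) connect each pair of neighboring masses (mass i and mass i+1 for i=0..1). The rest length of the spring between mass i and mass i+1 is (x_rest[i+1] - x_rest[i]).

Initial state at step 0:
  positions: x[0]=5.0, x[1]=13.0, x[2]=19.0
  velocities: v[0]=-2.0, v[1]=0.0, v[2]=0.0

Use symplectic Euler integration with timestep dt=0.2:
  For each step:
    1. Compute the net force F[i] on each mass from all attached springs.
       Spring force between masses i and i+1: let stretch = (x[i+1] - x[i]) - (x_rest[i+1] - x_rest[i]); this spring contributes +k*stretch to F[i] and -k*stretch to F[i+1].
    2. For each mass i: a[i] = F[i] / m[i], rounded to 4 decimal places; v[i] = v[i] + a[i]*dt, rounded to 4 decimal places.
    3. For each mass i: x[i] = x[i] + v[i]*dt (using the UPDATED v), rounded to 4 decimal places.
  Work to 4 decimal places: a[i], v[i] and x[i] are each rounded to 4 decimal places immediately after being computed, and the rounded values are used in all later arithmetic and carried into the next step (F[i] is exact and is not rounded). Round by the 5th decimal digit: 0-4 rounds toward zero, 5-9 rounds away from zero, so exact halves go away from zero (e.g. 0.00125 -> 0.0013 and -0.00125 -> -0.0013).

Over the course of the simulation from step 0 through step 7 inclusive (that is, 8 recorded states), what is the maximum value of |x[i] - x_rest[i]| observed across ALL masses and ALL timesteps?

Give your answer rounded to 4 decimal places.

Answer: 1.7391

Derivation:
Step 0: x=[5.0000 13.0000 19.0000] v=[-2.0000 0.0000 0.0000]
Step 1: x=[4.6800 12.9200 19.0000] v=[-1.6000 -0.4000 0.0000]
Step 2: x=[4.4496 12.7536 18.9968] v=[-1.1520 -0.8320 -0.0160]
Step 3: x=[4.3114 12.5048 18.9839] v=[-0.6912 -1.2442 -0.0646]
Step 4: x=[4.2609 12.1874 18.9518] v=[-0.2525 -1.5871 -0.1604]
Step 5: x=[4.2875 11.8235 18.8891] v=[0.1328 -1.8195 -0.3133]
Step 6: x=[4.3755 11.4408 18.7838] v=[0.4400 -1.9136 -0.5264]
Step 7: x=[4.5061 11.0692 18.6248] v=[0.6531 -1.8581 -0.7950]
Max displacement = 1.7391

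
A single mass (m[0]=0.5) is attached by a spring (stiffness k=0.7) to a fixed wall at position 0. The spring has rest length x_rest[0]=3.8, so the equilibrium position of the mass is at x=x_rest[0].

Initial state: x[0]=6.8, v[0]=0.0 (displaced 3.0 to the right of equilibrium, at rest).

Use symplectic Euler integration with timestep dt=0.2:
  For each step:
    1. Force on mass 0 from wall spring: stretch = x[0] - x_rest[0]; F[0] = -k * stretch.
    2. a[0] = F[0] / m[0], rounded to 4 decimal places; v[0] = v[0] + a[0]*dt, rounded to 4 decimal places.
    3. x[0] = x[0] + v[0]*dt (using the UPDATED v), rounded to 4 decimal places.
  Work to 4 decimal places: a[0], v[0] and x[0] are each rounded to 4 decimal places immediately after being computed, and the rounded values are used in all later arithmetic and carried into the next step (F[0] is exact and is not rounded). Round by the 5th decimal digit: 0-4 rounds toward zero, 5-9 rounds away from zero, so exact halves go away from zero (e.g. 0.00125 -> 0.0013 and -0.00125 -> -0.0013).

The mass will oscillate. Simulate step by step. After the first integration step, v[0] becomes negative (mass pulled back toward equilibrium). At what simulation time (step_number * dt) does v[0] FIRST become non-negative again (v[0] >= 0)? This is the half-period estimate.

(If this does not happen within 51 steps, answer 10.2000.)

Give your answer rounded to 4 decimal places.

Answer: 2.8000

Derivation:
Step 0: x=[6.8000] v=[0.0000]
Step 1: x=[6.6320] v=[-0.8400]
Step 2: x=[6.3054] v=[-1.6330]
Step 3: x=[5.8385] v=[-2.3345]
Step 4: x=[5.2574] v=[-2.9053]
Step 5: x=[4.5947] v=[-3.3134]
Step 6: x=[3.8875] v=[-3.5359]
Step 7: x=[3.1754] v=[-3.5604]
Step 8: x=[2.4983] v=[-3.3855]
Step 9: x=[1.8941] v=[-3.0210]
Step 10: x=[1.3966] v=[-2.4873]
Step 11: x=[1.0337] v=[-1.8143]
Step 12: x=[0.8258] v=[-1.0397]
Step 13: x=[0.7844] v=[-0.2069]
Step 14: x=[0.9119] v=[0.6375]
First v>=0 after going negative at step 14, time=2.8000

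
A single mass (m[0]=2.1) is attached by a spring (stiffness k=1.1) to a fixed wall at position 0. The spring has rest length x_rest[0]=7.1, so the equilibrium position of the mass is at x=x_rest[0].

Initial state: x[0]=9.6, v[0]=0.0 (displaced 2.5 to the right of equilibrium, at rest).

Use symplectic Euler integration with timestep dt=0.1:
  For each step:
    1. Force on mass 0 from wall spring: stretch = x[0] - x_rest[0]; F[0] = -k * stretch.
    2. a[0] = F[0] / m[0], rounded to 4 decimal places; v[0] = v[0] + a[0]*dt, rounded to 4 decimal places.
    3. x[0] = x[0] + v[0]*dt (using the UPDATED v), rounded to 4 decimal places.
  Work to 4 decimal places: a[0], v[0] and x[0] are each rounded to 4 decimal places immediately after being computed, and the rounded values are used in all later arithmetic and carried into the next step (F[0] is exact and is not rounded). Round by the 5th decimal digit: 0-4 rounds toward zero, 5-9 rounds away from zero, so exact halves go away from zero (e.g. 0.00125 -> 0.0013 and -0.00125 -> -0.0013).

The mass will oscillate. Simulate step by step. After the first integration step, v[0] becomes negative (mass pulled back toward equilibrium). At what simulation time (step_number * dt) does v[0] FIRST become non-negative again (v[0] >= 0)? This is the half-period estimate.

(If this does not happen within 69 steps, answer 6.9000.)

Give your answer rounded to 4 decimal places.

Step 0: x=[9.6000] v=[0.0000]
Step 1: x=[9.5869] v=[-0.1310]
Step 2: x=[9.5608] v=[-0.2613]
Step 3: x=[9.5218] v=[-0.3902]
Step 4: x=[9.4701] v=[-0.5171]
Step 5: x=[9.4060] v=[-0.6413]
Step 6: x=[9.3298] v=[-0.7621]
Step 7: x=[9.2419] v=[-0.8789]
Step 8: x=[9.1428] v=[-0.9911]
Step 9: x=[9.0330] v=[-1.0981]
Step 10: x=[8.9131] v=[-1.1994]
Step 11: x=[8.7837] v=[-1.2944]
Step 12: x=[8.6454] v=[-1.3826]
Step 13: x=[8.4990] v=[-1.4636]
Step 14: x=[8.3453] v=[-1.5369]
Step 15: x=[8.1851] v=[-1.6021]
Step 16: x=[8.0192] v=[-1.6589]
Step 17: x=[7.8485] v=[-1.7071]
Step 18: x=[7.6739] v=[-1.7463]
Step 19: x=[7.4963] v=[-1.7764]
Step 20: x=[7.3166] v=[-1.7972]
Step 21: x=[7.1357] v=[-1.8086]
Step 22: x=[6.9547] v=[-1.8105]
Step 23: x=[6.7744] v=[-1.8029]
Step 24: x=[6.5958] v=[-1.7858]
Step 25: x=[6.4199] v=[-1.7594]
Step 26: x=[6.2475] v=[-1.7238]
Step 27: x=[6.0796] v=[-1.6792]
Step 28: x=[5.9170] v=[-1.6258]
Step 29: x=[5.7606] v=[-1.5638]
Step 30: x=[5.6112] v=[-1.4936]
Step 31: x=[5.4696] v=[-1.4156]
Step 32: x=[5.3366] v=[-1.3302]
Step 33: x=[5.2128] v=[-1.2378]
Step 34: x=[5.0989] v=[-1.1390]
Step 35: x=[4.9955] v=[-1.0342]
Step 36: x=[4.9031] v=[-0.9240]
Step 37: x=[4.8222] v=[-0.8089]
Step 38: x=[4.7532] v=[-0.6896]
Step 39: x=[4.6965] v=[-0.5667]
Step 40: x=[4.6524] v=[-0.4408]
Step 41: x=[4.6211] v=[-0.3126]
Step 42: x=[4.6028] v=[-0.1828]
Step 43: x=[4.5976] v=[-0.0520]
Step 44: x=[4.6055] v=[0.0791]
First v>=0 after going negative at step 44, time=4.4000

Answer: 4.4000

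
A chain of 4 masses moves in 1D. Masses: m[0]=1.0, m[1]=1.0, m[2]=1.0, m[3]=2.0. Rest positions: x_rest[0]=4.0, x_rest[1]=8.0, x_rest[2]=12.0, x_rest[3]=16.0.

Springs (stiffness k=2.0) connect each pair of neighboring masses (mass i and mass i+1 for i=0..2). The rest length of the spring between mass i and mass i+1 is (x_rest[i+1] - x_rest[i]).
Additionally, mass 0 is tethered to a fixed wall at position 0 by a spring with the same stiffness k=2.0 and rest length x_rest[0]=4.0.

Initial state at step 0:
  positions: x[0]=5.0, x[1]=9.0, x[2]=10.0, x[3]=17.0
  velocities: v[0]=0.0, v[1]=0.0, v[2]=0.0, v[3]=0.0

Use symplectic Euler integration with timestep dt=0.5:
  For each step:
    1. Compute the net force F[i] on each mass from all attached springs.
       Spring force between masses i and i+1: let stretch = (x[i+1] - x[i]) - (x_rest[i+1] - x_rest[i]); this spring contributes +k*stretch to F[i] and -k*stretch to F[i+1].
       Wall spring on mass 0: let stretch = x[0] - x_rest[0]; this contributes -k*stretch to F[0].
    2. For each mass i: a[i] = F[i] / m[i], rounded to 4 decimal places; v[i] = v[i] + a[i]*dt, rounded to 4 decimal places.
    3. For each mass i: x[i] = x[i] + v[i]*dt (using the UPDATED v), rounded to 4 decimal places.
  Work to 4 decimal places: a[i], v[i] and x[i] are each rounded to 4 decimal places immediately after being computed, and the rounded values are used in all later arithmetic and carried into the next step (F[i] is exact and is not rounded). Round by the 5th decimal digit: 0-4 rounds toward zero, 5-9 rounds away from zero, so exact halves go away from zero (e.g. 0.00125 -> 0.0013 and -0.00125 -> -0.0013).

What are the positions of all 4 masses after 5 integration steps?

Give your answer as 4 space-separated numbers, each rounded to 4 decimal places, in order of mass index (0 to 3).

Step 0: x=[5.0000 9.0000 10.0000 17.0000] v=[0.0000 0.0000 0.0000 0.0000]
Step 1: x=[4.5000 7.5000 13.0000 16.2500] v=[-1.0000 -3.0000 6.0000 -1.5000]
Step 2: x=[3.2500 7.2500 14.8750 15.6875] v=[-2.5000 -0.5000 3.7500 -1.1250]
Step 3: x=[2.3750 8.8125 13.3438 15.9219] v=[-1.7500 3.1250 -3.0625 0.4688]
Step 4: x=[3.5313 9.4219 10.8360 16.5118] v=[2.3125 1.2188 -5.0157 1.1798]
Step 5: x=[5.8672 7.7931 10.4590 16.6828] v=[4.6718 -3.2577 -0.7540 0.3419]

Answer: 5.8672 7.7931 10.4590 16.6828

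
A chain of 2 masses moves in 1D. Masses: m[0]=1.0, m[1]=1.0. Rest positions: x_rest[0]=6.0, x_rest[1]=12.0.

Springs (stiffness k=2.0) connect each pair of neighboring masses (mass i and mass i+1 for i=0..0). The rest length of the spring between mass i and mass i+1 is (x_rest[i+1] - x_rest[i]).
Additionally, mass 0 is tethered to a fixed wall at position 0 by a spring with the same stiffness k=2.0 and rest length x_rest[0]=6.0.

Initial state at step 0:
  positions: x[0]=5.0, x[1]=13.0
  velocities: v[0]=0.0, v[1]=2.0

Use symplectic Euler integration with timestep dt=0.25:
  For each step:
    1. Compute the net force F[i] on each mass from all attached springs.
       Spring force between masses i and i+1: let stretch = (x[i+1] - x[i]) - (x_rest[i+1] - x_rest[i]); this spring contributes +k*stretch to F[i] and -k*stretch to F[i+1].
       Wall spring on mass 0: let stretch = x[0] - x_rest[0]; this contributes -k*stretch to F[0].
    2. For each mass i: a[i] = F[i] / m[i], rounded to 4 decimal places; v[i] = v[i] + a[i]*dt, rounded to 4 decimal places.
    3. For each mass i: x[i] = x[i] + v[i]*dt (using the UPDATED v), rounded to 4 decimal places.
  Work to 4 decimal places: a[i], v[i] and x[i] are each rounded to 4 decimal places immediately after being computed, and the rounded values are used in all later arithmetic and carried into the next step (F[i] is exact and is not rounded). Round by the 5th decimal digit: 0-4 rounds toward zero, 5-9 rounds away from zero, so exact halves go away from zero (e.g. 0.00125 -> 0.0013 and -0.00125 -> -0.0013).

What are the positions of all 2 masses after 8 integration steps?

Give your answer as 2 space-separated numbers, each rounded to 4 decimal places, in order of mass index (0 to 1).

Step 0: x=[5.0000 13.0000] v=[0.0000 2.0000]
Step 1: x=[5.3750 13.2500] v=[1.5000 1.0000]
Step 2: x=[6.0625 13.2656] v=[2.7500 0.0625]
Step 3: x=[6.8926 13.1308] v=[3.3203 -0.5391]
Step 4: x=[7.6409 12.9663] v=[2.9931 -0.6582]
Step 5: x=[8.0998 12.8861] v=[1.8354 -0.3209]
Step 6: x=[8.1445 12.9576] v=[0.1787 0.2860]
Step 7: x=[7.7728 13.1775] v=[-1.4870 0.8795]
Step 8: x=[7.1050 13.4718] v=[-2.6711 1.1772]

Answer: 7.1050 13.4718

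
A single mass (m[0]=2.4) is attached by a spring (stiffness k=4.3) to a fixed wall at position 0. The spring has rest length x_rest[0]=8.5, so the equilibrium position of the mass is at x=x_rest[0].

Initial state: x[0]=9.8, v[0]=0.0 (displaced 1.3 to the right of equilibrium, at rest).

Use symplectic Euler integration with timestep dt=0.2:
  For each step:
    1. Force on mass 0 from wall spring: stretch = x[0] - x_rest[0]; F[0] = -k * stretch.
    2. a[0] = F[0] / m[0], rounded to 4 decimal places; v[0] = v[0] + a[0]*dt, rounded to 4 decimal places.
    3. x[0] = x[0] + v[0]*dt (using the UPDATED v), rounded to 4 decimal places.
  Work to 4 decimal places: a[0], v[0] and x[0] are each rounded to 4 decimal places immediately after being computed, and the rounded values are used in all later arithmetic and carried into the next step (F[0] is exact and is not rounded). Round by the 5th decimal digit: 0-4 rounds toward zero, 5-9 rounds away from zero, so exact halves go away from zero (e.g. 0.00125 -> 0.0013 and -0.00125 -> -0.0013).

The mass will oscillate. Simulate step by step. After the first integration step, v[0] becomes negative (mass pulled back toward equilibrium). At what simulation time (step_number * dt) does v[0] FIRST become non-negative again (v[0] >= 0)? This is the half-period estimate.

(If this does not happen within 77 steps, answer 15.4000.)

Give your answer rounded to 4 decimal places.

Step 0: x=[9.8000] v=[0.0000]
Step 1: x=[9.7068] v=[-0.4658]
Step 2: x=[9.5272] v=[-0.8982]
Step 3: x=[9.2739] v=[-1.2663]
Step 4: x=[8.9652] v=[-1.5436]
Step 5: x=[8.6231] v=[-1.7103]
Step 6: x=[8.2722] v=[-1.7544]
Step 7: x=[7.9376] v=[-1.6728]
Step 8: x=[7.6433] v=[-1.4713]
Step 9: x=[7.4104] v=[-1.1643]
Step 10: x=[7.2556] v=[-0.7739]
Step 11: x=[7.1900] v=[-0.3280]
Step 12: x=[7.2183] v=[0.1414]
First v>=0 after going negative at step 12, time=2.4000

Answer: 2.4000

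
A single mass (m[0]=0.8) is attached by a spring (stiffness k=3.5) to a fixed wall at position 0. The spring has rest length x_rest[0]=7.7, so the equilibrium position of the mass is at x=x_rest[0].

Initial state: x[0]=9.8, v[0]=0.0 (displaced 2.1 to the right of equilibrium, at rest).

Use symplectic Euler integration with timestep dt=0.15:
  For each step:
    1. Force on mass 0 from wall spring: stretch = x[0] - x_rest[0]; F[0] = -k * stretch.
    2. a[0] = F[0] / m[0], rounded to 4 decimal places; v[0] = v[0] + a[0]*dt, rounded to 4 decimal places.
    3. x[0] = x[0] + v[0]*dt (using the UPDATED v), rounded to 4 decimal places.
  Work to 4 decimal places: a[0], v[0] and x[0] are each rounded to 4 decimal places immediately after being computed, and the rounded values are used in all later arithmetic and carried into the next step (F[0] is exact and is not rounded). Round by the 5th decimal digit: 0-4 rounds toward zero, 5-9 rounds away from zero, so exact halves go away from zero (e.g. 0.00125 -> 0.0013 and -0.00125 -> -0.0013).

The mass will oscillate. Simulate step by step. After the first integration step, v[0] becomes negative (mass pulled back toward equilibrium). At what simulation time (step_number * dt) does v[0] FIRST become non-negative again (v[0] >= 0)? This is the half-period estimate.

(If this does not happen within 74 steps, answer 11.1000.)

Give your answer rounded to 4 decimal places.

Answer: 1.5000

Derivation:
Step 0: x=[9.8000] v=[0.0000]
Step 1: x=[9.5933] v=[-1.3781]
Step 2: x=[9.2002] v=[-2.6206]
Step 3: x=[8.6594] v=[-3.6051]
Step 4: x=[8.0242] v=[-4.2347]
Step 5: x=[7.3571] v=[-4.4475]
Step 6: x=[6.7237] v=[-4.2225]
Step 7: x=[6.1864] v=[-3.5818]
Step 8: x=[5.7981] v=[-2.5885]
Step 9: x=[5.5970] v=[-1.3404]
Step 10: x=[5.6030] v=[0.0397]
First v>=0 after going negative at step 10, time=1.5000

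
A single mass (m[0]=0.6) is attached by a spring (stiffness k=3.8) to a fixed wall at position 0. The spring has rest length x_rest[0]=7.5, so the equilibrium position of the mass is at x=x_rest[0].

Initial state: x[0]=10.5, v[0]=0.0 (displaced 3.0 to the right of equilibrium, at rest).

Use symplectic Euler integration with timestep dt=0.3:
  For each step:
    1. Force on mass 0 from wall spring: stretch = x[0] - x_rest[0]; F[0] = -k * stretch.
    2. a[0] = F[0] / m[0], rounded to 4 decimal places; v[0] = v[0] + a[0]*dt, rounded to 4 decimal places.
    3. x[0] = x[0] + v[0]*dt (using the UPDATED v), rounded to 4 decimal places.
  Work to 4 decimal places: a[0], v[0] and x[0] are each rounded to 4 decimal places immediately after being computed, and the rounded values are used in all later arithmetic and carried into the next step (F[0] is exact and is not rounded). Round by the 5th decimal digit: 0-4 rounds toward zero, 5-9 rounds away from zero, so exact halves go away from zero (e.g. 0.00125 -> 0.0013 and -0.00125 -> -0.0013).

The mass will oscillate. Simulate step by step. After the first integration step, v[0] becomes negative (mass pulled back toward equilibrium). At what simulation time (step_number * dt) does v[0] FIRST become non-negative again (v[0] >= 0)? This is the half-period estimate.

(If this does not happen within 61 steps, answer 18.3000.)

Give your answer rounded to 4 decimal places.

Answer: 1.5000

Derivation:
Step 0: x=[10.5000] v=[0.0000]
Step 1: x=[8.7900] v=[-5.7000]
Step 2: x=[6.3447] v=[-8.1510]
Step 3: x=[4.5579] v=[-5.9559]
Step 4: x=[4.4481] v=[-0.3659]
Step 5: x=[6.0779] v=[5.4327]
First v>=0 after going negative at step 5, time=1.5000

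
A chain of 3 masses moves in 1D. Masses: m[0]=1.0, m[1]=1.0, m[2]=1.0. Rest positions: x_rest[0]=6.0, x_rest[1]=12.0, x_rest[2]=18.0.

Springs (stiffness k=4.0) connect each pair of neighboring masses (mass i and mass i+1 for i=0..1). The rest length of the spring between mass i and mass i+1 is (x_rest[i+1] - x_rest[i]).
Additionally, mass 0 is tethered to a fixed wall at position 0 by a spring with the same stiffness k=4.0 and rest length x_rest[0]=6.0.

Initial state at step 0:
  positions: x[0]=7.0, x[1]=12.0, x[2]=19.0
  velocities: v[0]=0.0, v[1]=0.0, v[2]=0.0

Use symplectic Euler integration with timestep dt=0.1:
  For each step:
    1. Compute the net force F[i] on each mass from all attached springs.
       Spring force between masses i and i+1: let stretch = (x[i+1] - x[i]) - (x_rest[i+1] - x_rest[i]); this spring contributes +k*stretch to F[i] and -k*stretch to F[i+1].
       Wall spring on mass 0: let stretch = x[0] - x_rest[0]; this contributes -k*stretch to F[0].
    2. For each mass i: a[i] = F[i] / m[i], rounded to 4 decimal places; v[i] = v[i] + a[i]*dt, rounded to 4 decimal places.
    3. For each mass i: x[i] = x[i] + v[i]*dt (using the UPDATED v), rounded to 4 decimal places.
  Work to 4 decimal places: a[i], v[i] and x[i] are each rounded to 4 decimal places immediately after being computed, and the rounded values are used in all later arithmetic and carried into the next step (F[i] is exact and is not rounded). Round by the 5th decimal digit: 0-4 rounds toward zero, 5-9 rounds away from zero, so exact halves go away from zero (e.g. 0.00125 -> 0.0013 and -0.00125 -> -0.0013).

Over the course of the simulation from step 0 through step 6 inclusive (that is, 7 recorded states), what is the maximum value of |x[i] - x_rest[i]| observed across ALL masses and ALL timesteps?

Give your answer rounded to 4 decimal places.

Answer: 1.0113

Derivation:
Step 0: x=[7.0000 12.0000 19.0000] v=[0.0000 0.0000 0.0000]
Step 1: x=[6.9200 12.0800 18.9600] v=[-0.8000 0.8000 -0.4000]
Step 2: x=[6.7696 12.2288 18.8848] v=[-1.5040 1.4880 -0.7520]
Step 3: x=[6.5668 12.4255 18.7834] v=[-2.0282 1.9667 -1.0144]
Step 4: x=[6.3357 12.6421 18.6676] v=[-2.3114 2.1664 -1.1576]
Step 5: x=[6.1034 12.8475 18.5508] v=[-2.3231 2.0540 -1.1678]
Step 6: x=[5.8967 13.0113 18.4459] v=[-2.0668 1.6377 -1.0491]
Max displacement = 1.0113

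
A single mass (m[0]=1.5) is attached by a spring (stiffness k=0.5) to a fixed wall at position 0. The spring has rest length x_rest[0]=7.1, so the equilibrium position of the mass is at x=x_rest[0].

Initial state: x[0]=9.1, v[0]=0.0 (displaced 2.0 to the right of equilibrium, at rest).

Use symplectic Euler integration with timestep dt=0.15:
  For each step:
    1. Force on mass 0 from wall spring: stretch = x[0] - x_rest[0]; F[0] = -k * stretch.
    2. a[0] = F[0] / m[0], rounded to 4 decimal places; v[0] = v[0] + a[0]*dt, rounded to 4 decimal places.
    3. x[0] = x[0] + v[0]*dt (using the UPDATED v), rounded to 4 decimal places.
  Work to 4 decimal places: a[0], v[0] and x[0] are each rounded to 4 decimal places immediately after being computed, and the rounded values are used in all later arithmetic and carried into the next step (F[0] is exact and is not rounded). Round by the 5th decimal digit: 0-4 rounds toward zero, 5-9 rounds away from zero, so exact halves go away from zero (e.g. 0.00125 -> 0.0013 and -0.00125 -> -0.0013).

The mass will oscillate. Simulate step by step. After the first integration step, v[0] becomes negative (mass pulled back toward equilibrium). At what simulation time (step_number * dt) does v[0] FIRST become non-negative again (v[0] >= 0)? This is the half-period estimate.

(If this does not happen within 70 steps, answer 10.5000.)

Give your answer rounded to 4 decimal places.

Step 0: x=[9.1000] v=[0.0000]
Step 1: x=[9.0850] v=[-0.1000]
Step 2: x=[9.0551] v=[-0.1993]
Step 3: x=[9.0105] v=[-0.2971]
Step 4: x=[8.9516] v=[-0.3926]
Step 5: x=[8.8788] v=[-0.4852]
Step 6: x=[8.7927] v=[-0.5741]
Step 7: x=[8.6939] v=[-0.6587]
Step 8: x=[8.5831] v=[-0.7384]
Step 9: x=[8.4612] v=[-0.8126]
Step 10: x=[8.3291] v=[-0.8807]
Step 11: x=[8.1878] v=[-0.9422]
Step 12: x=[8.0383] v=[-0.9966]
Step 13: x=[7.8818] v=[-1.0435]
Step 14: x=[7.7194] v=[-1.0826]
Step 15: x=[7.5524] v=[-1.1136]
Step 16: x=[7.3820] v=[-1.1362]
Step 17: x=[7.2095] v=[-1.1503]
Step 18: x=[7.0361] v=[-1.1558]
Step 19: x=[6.8632] v=[-1.1526]
Step 20: x=[6.6921] v=[-1.1408]
Step 21: x=[6.5240] v=[-1.1204]
Step 22: x=[6.3603] v=[-1.0916]
Step 23: x=[6.2021] v=[-1.0546]
Step 24: x=[6.0506] v=[-1.0097]
Step 25: x=[5.9070] v=[-0.9572]
Step 26: x=[5.7724] v=[-0.8975]
Step 27: x=[5.6477] v=[-0.8311]
Step 28: x=[5.5339] v=[-0.7585]
Step 29: x=[5.4319] v=[-0.6802]
Step 30: x=[5.3424] v=[-0.5968]
Step 31: x=[5.2661] v=[-0.5089]
Step 32: x=[5.2035] v=[-0.4172]
Step 33: x=[5.1551] v=[-0.3224]
Step 34: x=[5.1213] v=[-0.2252]
Step 35: x=[5.1024] v=[-0.1263]
Step 36: x=[5.0984] v=[-0.0264]
Step 37: x=[5.1095] v=[0.0737]
First v>=0 after going negative at step 37, time=5.5500

Answer: 5.5500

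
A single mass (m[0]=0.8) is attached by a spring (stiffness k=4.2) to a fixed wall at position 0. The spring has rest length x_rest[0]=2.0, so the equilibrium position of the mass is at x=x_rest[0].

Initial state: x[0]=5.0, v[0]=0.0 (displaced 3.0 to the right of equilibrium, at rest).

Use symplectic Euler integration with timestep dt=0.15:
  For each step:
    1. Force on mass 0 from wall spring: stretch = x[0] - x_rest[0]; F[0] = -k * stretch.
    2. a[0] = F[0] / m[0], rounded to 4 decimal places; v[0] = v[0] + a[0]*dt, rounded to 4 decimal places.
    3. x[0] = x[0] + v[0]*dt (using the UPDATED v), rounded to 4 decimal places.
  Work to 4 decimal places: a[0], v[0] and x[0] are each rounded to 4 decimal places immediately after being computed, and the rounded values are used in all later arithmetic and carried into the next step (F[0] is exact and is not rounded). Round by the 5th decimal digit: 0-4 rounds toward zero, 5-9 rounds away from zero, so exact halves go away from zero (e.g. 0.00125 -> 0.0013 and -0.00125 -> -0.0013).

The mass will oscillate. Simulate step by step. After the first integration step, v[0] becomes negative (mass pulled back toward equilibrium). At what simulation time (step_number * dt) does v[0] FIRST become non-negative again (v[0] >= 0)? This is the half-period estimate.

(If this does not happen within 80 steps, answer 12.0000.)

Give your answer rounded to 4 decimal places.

Answer: 1.5000

Derivation:
Step 0: x=[5.0000] v=[0.0000]
Step 1: x=[4.6456] v=[-2.3625]
Step 2: x=[3.9787] v=[-4.4459]
Step 3: x=[3.0781] v=[-6.0041]
Step 4: x=[2.0501] v=[-6.8531]
Step 5: x=[1.0162] v=[-6.8926]
Step 6: x=[0.0985] v=[-6.1179]
Step 7: x=[-0.5946] v=[-4.6205]
Step 8: x=[-0.9812] v=[-2.5772]
Step 9: x=[-1.0156] v=[-0.2295]
Step 10: x=[-0.6938] v=[2.1453]
First v>=0 after going negative at step 10, time=1.5000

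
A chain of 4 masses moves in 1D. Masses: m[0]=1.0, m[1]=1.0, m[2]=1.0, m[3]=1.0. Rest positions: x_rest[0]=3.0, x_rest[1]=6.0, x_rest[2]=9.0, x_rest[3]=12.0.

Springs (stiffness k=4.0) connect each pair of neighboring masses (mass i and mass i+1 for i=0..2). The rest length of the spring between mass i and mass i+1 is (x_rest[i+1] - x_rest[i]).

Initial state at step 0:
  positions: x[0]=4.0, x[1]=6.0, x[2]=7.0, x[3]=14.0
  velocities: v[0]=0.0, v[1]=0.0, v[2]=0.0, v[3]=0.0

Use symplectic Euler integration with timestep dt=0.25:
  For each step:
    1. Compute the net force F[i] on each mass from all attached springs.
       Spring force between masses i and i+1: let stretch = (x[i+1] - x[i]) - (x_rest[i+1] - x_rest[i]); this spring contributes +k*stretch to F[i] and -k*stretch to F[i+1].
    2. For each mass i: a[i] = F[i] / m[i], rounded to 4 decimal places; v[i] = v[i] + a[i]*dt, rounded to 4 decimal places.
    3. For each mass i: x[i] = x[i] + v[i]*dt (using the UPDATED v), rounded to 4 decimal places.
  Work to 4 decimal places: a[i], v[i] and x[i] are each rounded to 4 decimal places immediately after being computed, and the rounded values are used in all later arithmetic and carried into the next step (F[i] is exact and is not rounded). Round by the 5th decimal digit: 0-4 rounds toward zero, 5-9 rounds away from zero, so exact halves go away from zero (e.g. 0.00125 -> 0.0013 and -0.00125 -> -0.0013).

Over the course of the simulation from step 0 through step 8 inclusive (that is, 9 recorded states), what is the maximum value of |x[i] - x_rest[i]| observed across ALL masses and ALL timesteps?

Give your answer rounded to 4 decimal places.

Answer: 2.4844

Derivation:
Step 0: x=[4.0000 6.0000 7.0000 14.0000] v=[0.0000 0.0000 0.0000 0.0000]
Step 1: x=[3.7500 5.7500 8.5000 13.0000] v=[-1.0000 -1.0000 6.0000 -4.0000]
Step 2: x=[3.2500 5.6875 10.4375 11.6250] v=[-2.0000 -0.2500 7.7500 -5.5000]
Step 3: x=[2.6094 6.2031 11.4844 10.7031] v=[-2.5625 2.0625 4.1875 -3.6875]
Step 4: x=[2.1172 7.1406 11.0156 10.7266] v=[-1.9688 3.7501 -1.8751 0.0938]
Step 5: x=[2.1309 7.7910 9.5058 11.5723] v=[0.0546 2.6017 -6.0391 3.3828]
Step 6: x=[2.8096 7.4551 8.0840 12.6514] v=[2.7147 -1.3436 -5.6874 4.3163]
Step 7: x=[3.8997 6.1151 7.6468 13.3386] v=[4.3602 -5.3602 -1.7489 2.7489]
Step 8: x=[4.7936 4.6041 8.2496 13.3529] v=[3.5756 -6.0439 2.4112 0.0571]
Max displacement = 2.4844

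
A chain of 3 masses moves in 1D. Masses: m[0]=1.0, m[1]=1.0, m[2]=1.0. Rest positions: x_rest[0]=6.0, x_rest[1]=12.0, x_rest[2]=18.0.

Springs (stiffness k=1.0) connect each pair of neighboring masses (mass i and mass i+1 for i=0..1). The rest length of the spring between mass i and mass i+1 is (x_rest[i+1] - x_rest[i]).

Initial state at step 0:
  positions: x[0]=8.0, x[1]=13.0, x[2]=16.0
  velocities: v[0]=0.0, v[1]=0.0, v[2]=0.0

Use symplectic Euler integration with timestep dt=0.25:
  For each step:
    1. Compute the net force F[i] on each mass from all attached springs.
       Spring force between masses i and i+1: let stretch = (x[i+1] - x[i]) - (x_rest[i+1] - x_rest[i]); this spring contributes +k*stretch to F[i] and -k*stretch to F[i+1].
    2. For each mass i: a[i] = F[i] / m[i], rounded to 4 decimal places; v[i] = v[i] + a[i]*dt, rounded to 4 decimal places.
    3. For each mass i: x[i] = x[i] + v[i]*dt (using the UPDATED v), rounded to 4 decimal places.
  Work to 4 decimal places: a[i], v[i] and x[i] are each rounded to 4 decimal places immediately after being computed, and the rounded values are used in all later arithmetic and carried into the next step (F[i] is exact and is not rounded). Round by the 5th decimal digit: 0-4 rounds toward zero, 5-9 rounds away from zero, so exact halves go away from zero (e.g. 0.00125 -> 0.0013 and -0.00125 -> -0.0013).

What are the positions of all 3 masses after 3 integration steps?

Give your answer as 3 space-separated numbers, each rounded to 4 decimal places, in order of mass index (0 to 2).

Answer: 7.6072 12.3628 17.0301

Derivation:
Step 0: x=[8.0000 13.0000 16.0000] v=[0.0000 0.0000 0.0000]
Step 1: x=[7.9375 12.8750 16.1875] v=[-0.2500 -0.5000 0.7500]
Step 2: x=[7.8086 12.6484 16.5430] v=[-0.5156 -0.9063 1.4219]
Step 3: x=[7.6072 12.3628 17.0301] v=[-0.8057 -1.1426 1.9483]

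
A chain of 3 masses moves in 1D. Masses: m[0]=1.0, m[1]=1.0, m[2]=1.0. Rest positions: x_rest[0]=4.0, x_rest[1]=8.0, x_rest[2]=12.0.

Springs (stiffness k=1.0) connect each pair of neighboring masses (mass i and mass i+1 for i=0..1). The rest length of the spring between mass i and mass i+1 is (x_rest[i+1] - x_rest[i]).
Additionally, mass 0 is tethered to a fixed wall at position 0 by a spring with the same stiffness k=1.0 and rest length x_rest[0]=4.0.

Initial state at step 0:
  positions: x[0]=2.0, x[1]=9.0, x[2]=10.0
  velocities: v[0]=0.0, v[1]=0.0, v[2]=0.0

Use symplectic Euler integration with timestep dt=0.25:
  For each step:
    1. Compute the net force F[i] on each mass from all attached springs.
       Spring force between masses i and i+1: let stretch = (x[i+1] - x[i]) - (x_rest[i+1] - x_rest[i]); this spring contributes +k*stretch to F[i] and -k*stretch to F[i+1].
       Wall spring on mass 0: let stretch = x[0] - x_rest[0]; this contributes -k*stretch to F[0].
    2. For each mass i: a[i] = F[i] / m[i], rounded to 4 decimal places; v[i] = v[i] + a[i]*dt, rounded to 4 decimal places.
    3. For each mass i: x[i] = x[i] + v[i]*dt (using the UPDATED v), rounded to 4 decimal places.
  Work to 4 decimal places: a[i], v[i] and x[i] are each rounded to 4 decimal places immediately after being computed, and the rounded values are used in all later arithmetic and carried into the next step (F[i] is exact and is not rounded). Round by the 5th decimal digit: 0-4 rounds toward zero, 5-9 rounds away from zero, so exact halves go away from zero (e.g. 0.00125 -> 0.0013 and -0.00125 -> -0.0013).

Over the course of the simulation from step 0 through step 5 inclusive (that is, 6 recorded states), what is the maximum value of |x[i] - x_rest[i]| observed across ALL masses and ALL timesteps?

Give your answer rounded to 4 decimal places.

Answer: 2.3066

Derivation:
Step 0: x=[2.0000 9.0000 10.0000] v=[0.0000 0.0000 0.0000]
Step 1: x=[2.3125 8.6250 10.1875] v=[1.2500 -1.5000 0.7500]
Step 2: x=[2.8750 7.9531 10.5274] v=[2.2500 -2.6875 1.3594]
Step 3: x=[3.5752 7.1247 10.9564] v=[2.8008 -3.3135 1.7158]
Step 4: x=[4.2738 6.3140 11.3959] v=[2.7944 -3.2430 1.7579]
Step 5: x=[4.8328 5.6934 11.7678] v=[2.2360 -2.4826 1.4874]
Max displacement = 2.3066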